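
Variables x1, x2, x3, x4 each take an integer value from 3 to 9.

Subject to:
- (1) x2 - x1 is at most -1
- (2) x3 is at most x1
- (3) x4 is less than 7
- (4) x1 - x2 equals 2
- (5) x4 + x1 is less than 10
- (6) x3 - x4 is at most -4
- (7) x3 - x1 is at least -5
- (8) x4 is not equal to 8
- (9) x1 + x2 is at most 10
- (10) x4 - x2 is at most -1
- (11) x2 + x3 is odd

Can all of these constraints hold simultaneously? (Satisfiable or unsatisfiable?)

Constraints 1, 6, 7, and 10 give x2 − x4 ≥ 1, x4 − x3 ≥ 4, x3 − x1 ≥ -5, x1 − x2 ≥ 1.
Adding all 4 inequalities: the left sides telescope to 0, and the right sides sum to 1 + 4 + (-5) + 1 = 1. So 0 ≥ 1, which is false.

Unsatisfiable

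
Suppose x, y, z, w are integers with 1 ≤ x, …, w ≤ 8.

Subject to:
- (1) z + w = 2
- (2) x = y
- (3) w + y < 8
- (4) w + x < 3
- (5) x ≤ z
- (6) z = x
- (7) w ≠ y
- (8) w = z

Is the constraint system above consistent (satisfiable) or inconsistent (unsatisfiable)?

Unsatisfiable

From constraints 2, 6, and 8, w = z = x = y, so w = y. But constraint 7 says w ≠ y. Contradiction.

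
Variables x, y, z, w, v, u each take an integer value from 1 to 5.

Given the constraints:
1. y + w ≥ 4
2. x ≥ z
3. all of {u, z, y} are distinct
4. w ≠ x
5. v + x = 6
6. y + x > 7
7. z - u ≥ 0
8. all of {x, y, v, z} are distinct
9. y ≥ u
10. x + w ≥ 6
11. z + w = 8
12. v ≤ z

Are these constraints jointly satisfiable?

Satisfiable

Setting (x, y, z, w, v, u) = (5, 3, 4, 4, 1, 2) satisfies everything: constraint 1: y + w = 7; constraint 5: v + x = 6; constraint 6: y + x = 8, and the others follow.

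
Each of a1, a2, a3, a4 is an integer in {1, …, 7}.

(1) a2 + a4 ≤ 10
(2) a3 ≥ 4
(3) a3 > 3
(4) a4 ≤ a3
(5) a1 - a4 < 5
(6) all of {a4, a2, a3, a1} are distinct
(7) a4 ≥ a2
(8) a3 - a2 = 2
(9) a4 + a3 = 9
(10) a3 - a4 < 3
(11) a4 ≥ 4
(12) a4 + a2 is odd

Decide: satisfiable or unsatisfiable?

Satisfiable

Try a1 = 6, a2 = 3, a3 = 5, a4 = 4.
Check constraint 1: a2 + a4 = 7; constraint 5: a1 - a4 = 2. The remaining constraints are straightforward to verify.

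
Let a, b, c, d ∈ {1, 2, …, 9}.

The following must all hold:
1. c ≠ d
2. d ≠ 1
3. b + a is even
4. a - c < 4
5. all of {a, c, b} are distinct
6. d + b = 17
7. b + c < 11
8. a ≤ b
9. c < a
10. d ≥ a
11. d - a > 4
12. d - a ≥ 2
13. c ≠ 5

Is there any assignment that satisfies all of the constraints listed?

Take a = 3, b = 9, c = 1, d = 8. Then constraint 4: a - c = 2; constraint 6: d + b = 17; constraint 7: b + c = 10, and every other listed constraint is also met.

Satisfiable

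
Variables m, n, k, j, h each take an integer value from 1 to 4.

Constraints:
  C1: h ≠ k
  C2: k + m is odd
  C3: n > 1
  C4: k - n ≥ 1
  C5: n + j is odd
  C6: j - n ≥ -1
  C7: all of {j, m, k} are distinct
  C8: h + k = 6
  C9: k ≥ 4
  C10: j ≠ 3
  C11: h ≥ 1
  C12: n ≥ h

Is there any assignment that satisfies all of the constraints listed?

Satisfiable

Try m = 1, n = 3, k = 4, j = 2, h = 2.
Check constraint 4: k - n = 1; constraint 6: j - n = -1. The remaining constraints are straightforward to verify.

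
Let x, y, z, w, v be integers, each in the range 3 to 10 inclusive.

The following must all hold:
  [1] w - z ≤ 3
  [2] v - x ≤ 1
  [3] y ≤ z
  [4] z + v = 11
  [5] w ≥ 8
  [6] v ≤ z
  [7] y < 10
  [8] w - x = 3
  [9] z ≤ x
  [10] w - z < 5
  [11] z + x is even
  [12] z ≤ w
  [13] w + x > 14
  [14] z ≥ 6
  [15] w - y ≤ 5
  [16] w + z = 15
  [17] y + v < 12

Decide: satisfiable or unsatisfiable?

Satisfiable

Try x = 6, y = 4, z = 6, w = 9, v = 5.
Check constraint 1: w - z = 3; constraint 2: v - x = -1; constraint 4: z + v = 11. The remaining constraints are straightforward to verify.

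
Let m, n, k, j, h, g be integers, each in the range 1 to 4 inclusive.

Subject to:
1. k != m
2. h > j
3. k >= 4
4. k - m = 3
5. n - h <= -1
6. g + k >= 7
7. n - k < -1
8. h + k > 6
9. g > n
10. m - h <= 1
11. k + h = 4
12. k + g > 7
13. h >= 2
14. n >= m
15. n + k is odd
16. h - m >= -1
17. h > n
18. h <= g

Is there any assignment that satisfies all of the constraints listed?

From constraint 3: k ≥ 4. From constraint 13: h ≥ 2. Hence k + h ≥ 6. But constraint 11 requires k + h = 4, and 4 < 6. Contradiction.

Unsatisfiable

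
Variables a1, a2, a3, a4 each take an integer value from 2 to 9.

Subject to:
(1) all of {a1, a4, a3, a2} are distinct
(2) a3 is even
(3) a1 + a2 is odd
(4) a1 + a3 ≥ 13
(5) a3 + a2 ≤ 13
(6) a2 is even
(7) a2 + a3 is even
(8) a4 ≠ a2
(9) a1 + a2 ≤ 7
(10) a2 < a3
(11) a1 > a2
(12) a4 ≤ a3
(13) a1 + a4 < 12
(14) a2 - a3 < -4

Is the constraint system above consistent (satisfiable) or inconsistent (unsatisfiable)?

Setting (a1, a2, a3, a4) = (5, 2, 8, 6) satisfies everything: constraint 4: a1 + a3 = 13; constraint 5: a3 + a2 = 10; constraint 9: a1 + a2 = 7, and the others follow.

Satisfiable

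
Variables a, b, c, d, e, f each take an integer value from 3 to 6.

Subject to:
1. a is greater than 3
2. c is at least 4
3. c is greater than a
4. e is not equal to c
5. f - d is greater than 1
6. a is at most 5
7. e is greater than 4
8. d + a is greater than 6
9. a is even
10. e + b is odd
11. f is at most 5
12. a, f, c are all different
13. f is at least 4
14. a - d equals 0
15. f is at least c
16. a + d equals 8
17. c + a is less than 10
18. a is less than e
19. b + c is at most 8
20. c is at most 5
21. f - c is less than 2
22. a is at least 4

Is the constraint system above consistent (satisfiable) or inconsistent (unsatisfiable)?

Unsatisfiable

Constraints 2, 6, 11, 13, 20, and 22 confine each of a, f, c to the 2 values {4, 5}.
Constraint 12 requires all 3 of them to be distinct, but only 2 values are available — impossible by the pigeonhole principle.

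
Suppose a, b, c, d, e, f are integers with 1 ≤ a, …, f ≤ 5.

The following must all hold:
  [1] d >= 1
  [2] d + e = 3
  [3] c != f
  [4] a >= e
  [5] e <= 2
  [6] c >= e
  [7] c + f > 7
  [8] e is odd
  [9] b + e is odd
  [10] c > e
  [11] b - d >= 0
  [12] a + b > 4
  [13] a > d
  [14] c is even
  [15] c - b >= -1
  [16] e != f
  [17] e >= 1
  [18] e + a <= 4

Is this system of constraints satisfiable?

Satisfiable

Take a = 3, b = 4, c = 4, d = 2, e = 1, f = 5. Then constraint 2: d + e = 3; constraint 7: c + f = 9; constraint 11: b - d = 2, and every other listed constraint is also met.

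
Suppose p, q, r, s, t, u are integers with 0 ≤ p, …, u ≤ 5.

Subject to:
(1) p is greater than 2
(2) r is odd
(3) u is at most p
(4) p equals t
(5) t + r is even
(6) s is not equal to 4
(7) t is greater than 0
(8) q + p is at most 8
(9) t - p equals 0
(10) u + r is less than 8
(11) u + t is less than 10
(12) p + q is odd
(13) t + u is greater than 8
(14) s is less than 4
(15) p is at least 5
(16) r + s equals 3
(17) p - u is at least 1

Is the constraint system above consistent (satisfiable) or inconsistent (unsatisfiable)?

Satisfiable

The assignment p = 5, q = 0, r = 3, s = 0, t = 5, u = 4 works:
  constraint 8 holds since q + p = 5.
  constraint 9 holds since t - p = 0.
  constraint 10 holds since u + r = 7.
The rest check out directly.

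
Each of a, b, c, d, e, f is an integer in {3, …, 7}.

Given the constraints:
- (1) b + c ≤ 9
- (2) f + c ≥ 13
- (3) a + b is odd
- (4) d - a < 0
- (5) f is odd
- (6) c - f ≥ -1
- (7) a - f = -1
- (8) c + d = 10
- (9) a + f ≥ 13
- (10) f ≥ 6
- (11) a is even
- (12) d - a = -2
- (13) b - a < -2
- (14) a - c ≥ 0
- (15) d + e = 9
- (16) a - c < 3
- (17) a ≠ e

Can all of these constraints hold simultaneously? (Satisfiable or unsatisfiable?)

Satisfiable

Setting (a, b, c, d, e, f) = (6, 3, 6, 4, 5, 7) satisfies everything: constraint 1: b + c = 9; constraint 2: f + c = 13, and the others follow.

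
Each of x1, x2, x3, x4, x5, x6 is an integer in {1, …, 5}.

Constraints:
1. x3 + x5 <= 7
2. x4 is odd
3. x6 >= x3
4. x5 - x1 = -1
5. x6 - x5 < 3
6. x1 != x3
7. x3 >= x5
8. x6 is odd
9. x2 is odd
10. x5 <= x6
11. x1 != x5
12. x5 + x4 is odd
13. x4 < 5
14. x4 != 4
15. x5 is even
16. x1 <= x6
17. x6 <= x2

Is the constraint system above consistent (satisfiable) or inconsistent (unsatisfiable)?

Satisfiable

Take x1 = 3, x2 = 5, x3 = 2, x4 = 1, x5 = 2, x6 = 3. Then constraint 1: x3 + x5 = 4; constraint 4: x5 - x1 = -1, and every other listed constraint is also met.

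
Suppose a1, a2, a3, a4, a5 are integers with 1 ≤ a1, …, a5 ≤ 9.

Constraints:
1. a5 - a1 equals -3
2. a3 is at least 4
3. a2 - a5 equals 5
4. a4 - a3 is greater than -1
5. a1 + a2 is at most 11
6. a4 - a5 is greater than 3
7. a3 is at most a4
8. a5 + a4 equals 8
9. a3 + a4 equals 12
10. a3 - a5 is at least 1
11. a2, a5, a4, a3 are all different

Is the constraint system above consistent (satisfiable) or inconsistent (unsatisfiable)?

Take a1 = 4, a2 = 6, a3 = 5, a4 = 7, a5 = 1. Then constraint 1: a5 - a1 = -3; constraint 3: a2 - a5 = 5; constraint 4: a4 - a3 = 2, and every other listed constraint is also met.

Satisfiable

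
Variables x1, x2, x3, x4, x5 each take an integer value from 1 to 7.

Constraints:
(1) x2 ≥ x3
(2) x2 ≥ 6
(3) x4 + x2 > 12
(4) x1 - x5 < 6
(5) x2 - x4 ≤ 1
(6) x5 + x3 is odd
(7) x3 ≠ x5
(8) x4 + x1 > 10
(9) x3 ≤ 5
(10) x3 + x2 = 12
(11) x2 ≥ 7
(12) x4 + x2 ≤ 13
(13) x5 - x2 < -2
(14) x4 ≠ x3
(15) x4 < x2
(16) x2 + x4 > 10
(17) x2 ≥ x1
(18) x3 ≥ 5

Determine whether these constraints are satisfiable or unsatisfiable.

Take x1 = 5, x2 = 7, x3 = 5, x4 = 6, x5 = 2. Then constraint 3: x4 + x2 = 13; constraint 4: x1 - x5 = 3, and every other listed constraint is also met.

Satisfiable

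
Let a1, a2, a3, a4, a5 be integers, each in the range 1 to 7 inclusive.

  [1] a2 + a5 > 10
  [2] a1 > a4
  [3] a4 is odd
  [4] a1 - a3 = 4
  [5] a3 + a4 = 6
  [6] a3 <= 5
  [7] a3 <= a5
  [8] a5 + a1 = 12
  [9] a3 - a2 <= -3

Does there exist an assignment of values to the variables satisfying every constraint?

Satisfiable

One satisfying assignment is a1 = 7, a2 = 7, a3 = 3, a4 = 3, a5 = 5.
For the less obvious constraints — constraint 1: a2 + a5 = 12; constraint 4: a1 - a3 = 4; constraint 5: a3 + a4 = 6 — and the others hold by inspection.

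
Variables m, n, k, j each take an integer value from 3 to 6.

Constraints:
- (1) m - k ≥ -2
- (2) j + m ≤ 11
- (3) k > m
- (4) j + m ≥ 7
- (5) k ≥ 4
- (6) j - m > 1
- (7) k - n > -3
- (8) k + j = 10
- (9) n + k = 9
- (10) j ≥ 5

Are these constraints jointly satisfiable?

Satisfiable

One satisfying assignment is m = 3, n = 5, k = 4, j = 6.
For the less obvious constraints — constraint 1: m - k = -1; constraint 2: j + m = 9; constraint 4: j + m = 9 — and the others hold by inspection.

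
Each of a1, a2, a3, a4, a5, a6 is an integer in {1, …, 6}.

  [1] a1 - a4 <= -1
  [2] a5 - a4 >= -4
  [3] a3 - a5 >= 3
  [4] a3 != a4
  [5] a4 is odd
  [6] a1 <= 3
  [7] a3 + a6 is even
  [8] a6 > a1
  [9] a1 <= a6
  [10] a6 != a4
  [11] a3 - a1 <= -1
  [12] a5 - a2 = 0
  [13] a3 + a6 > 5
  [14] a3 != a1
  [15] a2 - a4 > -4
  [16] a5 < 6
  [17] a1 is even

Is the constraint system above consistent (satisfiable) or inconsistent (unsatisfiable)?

Constraints 1, 2, 3, and 11 give a3 − a5 ≥ 3, a5 − a4 ≥ -4, a4 − a1 ≥ 1, a1 − a3 ≥ 1.
Adding all 4 inequalities: the left sides telescope to 0, and the right sides sum to 3 + (-4) + 1 + 1 = 1. So 0 ≥ 1, which is false.

Unsatisfiable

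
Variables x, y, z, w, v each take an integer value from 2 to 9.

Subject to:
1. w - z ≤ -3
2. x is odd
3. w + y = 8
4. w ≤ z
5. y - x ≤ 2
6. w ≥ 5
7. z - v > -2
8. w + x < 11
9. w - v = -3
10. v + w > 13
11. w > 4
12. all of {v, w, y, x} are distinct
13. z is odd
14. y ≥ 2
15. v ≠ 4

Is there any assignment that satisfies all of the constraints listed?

Take x = 3, y = 2, z = 9, w = 6, v = 9. Then constraint 1: w - z = -3; constraint 3: w + y = 8; constraint 5: y - x = -1, and every other listed constraint is also met.

Satisfiable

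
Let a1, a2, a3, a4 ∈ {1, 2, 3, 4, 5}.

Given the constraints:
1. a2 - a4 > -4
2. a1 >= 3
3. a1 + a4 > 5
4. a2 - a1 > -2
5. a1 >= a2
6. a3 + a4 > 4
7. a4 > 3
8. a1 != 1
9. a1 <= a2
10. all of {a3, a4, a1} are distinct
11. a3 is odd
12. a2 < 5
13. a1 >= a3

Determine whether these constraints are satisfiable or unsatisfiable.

Satisfiable

Setting (a1, a2, a3, a4) = (3, 3, 1, 4) satisfies everything: constraint 1: a2 - a4 = -1; constraint 3: a1 + a4 = 7; constraint 4: a2 - a1 = 0, and the others follow.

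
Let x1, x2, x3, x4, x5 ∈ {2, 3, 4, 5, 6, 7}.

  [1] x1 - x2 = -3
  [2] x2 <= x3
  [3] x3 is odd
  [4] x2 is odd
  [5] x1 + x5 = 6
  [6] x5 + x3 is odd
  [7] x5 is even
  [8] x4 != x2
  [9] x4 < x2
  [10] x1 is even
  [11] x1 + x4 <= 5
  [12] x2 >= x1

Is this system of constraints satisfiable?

Try x1 = 2, x2 = 5, x3 = 5, x4 = 3, x5 = 4.
Check constraint 1: x1 - x2 = -3; constraint 5: x1 + x5 = 6; constraint 11: x1 + x4 = 5. The remaining constraints are straightforward to verify.

Satisfiable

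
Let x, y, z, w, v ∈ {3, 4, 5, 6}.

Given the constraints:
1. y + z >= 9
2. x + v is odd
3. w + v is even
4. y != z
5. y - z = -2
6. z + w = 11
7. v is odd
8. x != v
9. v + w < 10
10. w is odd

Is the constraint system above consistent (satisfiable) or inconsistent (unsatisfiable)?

The assignment x = 6, y = 4, z = 6, w = 5, v = 3 works:
  constraint 1 holds since y + z = 10.
  constraint 5 holds since y - z = -2.
  constraint 6 holds since z + w = 11.
The rest check out directly.

Satisfiable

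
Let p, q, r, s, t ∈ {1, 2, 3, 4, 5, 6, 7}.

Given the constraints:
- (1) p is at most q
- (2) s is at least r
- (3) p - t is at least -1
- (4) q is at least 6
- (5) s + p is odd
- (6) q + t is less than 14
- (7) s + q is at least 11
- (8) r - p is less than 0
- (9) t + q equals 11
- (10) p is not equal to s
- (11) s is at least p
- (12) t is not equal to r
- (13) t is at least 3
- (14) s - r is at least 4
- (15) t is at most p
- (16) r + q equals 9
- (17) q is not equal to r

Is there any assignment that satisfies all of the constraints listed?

Setting (p, q, r, s, t) = (5, 7, 2, 6, 4) satisfies everything: constraint 3: p - t = 1; constraint 6: q + t = 11; constraint 7: s + q = 13, and the others follow.

Satisfiable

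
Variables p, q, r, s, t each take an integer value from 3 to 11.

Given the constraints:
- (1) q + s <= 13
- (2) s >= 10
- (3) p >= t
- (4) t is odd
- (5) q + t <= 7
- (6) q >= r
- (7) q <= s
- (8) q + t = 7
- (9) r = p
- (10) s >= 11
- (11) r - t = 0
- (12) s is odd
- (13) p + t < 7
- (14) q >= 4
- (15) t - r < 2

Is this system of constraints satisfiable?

Unsatisfiable

From constraint 14: q ≥ 4. From constraint 10: s ≥ 11. Hence q + s ≥ 15. But constraint 1 requires q + s ≤ 13, and 13 < 15. Contradiction.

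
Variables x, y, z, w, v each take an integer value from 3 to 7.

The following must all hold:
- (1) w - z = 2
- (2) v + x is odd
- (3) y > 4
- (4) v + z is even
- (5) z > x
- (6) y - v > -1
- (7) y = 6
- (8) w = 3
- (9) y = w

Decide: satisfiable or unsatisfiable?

Unsatisfiable

Constraint 7 fixes y = 6 and constraint 8 fixes w = 3, but constraint 9 requires y = w. Since 6 ≠ 3, contradiction.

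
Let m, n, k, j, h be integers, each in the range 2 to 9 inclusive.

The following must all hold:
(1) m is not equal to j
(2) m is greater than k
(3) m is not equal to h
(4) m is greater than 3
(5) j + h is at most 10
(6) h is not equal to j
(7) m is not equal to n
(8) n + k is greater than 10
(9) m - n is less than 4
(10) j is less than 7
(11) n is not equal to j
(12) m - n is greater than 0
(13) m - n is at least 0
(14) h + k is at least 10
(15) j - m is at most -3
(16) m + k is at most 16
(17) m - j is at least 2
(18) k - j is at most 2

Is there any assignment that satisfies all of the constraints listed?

Satisfiable

The assignment m = 7, n = 6, k = 6, j = 4, h = 5 works:
  constraint 5 holds since j + h = 9.
  constraint 8 holds since n + k = 12.
  constraint 9 holds since m - n = 1.
The rest check out directly.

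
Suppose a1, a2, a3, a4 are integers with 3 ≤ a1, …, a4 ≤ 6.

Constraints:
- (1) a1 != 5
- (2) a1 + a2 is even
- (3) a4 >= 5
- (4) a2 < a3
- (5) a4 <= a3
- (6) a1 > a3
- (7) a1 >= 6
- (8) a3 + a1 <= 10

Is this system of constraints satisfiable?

Unsatisfiable

From constraints 3 and 5: a3 ≥ a4 ≥ 5. From constraint 7: a1 ≥ 6. Hence a3 + a1 ≥ 11. But constraint 8 requires a3 + a1 ≤ 10, and 10 < 11. Contradiction.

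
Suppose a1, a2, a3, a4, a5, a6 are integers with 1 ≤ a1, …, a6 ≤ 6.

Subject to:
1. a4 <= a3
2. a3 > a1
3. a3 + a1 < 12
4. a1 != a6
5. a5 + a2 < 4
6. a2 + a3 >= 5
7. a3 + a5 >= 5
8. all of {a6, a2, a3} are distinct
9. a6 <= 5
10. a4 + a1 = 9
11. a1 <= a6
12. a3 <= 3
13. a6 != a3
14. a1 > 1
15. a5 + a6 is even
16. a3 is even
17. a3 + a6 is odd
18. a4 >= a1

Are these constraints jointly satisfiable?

From constraints 1 and 12: a4 ≤ a3 ≤ 3. From constraints 9 and 11: a1 ≤ a6 ≤ 5. Hence a4 + a1 ≤ 8. But constraint 10 requires a4 + a1 = 9, and 9 > 8. Contradiction.

Unsatisfiable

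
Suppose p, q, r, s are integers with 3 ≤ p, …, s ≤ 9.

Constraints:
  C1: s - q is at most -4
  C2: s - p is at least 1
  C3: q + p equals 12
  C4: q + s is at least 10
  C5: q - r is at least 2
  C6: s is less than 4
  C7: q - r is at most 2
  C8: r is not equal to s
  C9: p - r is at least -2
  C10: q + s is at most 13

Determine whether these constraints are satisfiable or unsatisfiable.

Constraints 1, 2, 7, and 9 give s − p ≥ 1, p − r ≥ -2, r − q ≥ -2, q − s ≥ 4.
Adding all 4 inequalities: the left sides telescope to 0, and the right sides sum to 1 + (-2) + (-2) + 4 = 1. So 0 ≥ 1, which is false.

Unsatisfiable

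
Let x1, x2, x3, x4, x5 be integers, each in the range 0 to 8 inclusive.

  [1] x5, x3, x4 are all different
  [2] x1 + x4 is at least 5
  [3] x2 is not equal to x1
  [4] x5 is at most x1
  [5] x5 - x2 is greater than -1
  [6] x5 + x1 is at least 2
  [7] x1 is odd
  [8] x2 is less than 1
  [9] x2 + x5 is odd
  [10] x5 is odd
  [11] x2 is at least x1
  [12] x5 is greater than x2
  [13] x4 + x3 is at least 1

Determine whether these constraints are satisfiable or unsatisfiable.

Unsatisfiable

Constraints 4, 11, and 12 give x5 ≤ x1, x1 ≤ x2, x2 < x5. Chaining: x5 ≤ x1 ≤ x2 < x5, which forces x5 < x5 — impossible.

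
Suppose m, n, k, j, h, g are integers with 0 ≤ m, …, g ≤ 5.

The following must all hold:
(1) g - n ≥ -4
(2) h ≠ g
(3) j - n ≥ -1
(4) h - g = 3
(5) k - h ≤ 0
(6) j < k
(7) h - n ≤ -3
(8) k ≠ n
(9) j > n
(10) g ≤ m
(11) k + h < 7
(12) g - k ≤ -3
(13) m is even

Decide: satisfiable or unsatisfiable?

Unsatisfiable

Constraints 1, 5, 7, and 12 give g − n ≥ -4, n − h ≥ 3, h − k ≥ 0, k − g ≥ 3.
Adding all 4 inequalities: the left sides telescope to 0, and the right sides sum to (-4) + 3 + 0 + 3 = 2. So 0 ≥ 2, which is false.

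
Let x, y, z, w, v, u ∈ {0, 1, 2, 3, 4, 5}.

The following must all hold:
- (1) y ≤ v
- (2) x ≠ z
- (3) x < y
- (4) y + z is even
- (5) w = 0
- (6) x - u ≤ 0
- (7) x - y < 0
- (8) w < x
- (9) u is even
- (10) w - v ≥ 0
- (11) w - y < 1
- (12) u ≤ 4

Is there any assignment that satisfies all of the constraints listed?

Constraints 1, 3, 8, and 10 give x < y, y ≤ v, v ≤ w, w < x. Chaining: x < y ≤ v ≤ w < x, which forces x < x — impossible.

Unsatisfiable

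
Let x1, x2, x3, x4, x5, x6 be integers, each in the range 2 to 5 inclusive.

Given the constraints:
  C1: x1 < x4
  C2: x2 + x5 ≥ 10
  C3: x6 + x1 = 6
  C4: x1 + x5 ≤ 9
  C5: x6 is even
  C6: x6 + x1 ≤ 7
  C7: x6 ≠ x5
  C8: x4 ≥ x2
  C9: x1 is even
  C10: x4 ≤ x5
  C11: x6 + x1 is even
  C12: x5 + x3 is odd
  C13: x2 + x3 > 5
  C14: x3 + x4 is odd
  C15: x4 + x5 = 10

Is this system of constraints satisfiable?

Satisfiable

Try x1 = 2, x2 = 5, x3 = 2, x4 = 5, x5 = 5, x6 = 4.
Check constraint 2: x2 + x5 = 10; constraint 3: x6 + x1 = 6; constraint 4: x1 + x5 = 7. The remaining constraints are straightforward to verify.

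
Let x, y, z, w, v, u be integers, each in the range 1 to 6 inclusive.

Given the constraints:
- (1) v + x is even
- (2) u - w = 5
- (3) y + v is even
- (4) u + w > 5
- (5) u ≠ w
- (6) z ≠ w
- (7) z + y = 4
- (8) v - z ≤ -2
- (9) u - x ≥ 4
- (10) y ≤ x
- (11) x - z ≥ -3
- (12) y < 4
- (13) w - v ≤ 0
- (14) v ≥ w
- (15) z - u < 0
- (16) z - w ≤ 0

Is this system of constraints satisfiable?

Unsatisfiable

Constraints 8, 13, and 16 give w − z ≥ 0, z − v ≥ 2, v − w ≥ 0.
Adding all 3 inequalities: the left sides telescope to 0, and the right sides sum to 0 + 2 + 0 = 2. So 0 ≥ 2, which is false.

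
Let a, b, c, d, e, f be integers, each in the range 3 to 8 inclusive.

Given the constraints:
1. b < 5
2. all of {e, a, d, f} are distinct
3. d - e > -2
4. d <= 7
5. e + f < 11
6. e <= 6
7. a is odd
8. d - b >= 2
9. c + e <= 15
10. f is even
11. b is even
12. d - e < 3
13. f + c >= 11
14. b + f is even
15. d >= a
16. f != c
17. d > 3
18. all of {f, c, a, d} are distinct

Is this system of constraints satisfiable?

The assignment a = 3, b = 4, c = 8, d = 6, e = 5, f = 4 works:
  constraint 3 holds since d - e = 1.
  constraint 5 holds since e + f = 9.
  constraint 8 holds since d - b = 2.
The rest check out directly.

Satisfiable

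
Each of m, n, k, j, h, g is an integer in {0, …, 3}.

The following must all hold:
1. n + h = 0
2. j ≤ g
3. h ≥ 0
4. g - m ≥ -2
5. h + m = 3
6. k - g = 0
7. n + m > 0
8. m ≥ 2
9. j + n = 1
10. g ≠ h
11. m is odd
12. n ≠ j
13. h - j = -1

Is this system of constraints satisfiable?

Satisfiable

Take m = 3, n = 0, k = 3, j = 1, h = 0, g = 3. Then constraint 1: n + h = 0; constraint 4: g - m = 0, and every other listed constraint is also met.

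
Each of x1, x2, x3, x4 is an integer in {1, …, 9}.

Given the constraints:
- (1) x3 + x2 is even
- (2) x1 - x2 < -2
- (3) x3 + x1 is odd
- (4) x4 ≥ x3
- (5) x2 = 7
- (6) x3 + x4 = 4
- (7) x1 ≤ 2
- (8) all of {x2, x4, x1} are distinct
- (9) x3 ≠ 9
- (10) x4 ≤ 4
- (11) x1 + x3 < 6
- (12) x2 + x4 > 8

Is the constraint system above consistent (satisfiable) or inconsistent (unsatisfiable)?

Satisfiable

The assignment x1 = 2, x2 = 7, x3 = 1, x4 = 3 works:
  constraint 2 holds since x1 - x2 = -5.
  constraint 6 holds since x3 + x4 = 4.
  constraint 11 holds since x1 + x3 = 3.
The rest check out directly.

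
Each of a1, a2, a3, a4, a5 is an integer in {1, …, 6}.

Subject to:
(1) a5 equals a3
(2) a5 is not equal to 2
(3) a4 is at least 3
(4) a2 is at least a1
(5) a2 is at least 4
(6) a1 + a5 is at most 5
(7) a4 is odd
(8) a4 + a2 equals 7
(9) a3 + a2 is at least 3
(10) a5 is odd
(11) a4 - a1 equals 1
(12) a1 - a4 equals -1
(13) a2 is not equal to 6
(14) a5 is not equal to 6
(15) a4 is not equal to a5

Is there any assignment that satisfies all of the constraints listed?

Satisfiable

The assignment a1 = 2, a2 = 4, a3 = 1, a4 = 3, a5 = 1 works:
  constraint 6 holds since a1 + a5 = 3.
  constraint 8 holds since a4 + a2 = 7.
The rest check out directly.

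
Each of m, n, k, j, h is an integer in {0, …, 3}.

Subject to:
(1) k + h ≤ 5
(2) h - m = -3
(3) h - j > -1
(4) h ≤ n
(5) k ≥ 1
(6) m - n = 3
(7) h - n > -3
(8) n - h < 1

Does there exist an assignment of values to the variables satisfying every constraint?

The assignment m = 3, n = 0, k = 2, j = 0, h = 0 works:
  constraint 1 holds since k + h = 2.
  constraint 2 holds since h - m = -3.
  constraint 3 holds since h - j = 0.
The rest check out directly.

Satisfiable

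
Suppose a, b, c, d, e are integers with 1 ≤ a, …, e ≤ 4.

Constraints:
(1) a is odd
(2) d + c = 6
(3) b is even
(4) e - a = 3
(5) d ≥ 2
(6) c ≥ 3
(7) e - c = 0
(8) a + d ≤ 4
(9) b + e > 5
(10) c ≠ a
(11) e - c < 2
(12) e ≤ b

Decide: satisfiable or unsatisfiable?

The assignment a = 1, b = 4, c = 4, d = 2, e = 4 works:
  constraint 2 holds since d + c = 6.
  constraint 4 holds since e - a = 3.
The rest check out directly.

Satisfiable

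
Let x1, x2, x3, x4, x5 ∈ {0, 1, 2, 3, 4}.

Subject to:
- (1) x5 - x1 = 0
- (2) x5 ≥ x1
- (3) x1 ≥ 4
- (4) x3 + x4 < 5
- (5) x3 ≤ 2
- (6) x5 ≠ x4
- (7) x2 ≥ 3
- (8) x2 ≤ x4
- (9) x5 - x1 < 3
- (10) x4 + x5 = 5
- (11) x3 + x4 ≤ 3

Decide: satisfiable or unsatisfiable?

From constraints 7 and 8: x4 ≥ x2 ≥ 3. From constraints 2 and 3: x5 ≥ x1 ≥ 4. Hence x4 + x5 ≥ 7. But constraint 10 requires x4 + x5 = 5, and 5 < 7. Contradiction.

Unsatisfiable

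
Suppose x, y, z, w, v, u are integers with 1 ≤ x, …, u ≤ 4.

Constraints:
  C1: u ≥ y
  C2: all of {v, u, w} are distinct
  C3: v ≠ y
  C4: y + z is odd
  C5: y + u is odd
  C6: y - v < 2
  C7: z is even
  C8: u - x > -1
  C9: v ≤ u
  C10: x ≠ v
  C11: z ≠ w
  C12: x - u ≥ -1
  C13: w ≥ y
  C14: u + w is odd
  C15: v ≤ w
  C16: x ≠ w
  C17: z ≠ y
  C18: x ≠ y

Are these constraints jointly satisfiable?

One satisfying assignment is x = 4, y = 3, z = 4, w = 3, v = 2, u = 4.
For the less obvious constraints — constraint 6: y - v = 1; constraint 8: u - x = 0; constraint 12: x - u = 0 — and the others hold by inspection.

Satisfiable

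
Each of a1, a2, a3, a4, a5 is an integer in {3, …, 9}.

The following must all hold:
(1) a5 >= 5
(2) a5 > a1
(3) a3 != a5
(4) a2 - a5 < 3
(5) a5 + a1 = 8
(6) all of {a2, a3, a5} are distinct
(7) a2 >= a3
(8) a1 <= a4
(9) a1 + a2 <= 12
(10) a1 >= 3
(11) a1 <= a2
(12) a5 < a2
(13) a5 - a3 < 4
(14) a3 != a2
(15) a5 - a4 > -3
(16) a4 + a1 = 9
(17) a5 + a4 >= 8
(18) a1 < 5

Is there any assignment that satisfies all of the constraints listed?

One satisfying assignment is a1 = 3, a2 = 6, a3 = 4, a4 = 6, a5 = 5.
For the less obvious constraints — constraint 4: a2 - a5 = 1; constraint 5: a5 + a1 = 8 — and the others hold by inspection.

Satisfiable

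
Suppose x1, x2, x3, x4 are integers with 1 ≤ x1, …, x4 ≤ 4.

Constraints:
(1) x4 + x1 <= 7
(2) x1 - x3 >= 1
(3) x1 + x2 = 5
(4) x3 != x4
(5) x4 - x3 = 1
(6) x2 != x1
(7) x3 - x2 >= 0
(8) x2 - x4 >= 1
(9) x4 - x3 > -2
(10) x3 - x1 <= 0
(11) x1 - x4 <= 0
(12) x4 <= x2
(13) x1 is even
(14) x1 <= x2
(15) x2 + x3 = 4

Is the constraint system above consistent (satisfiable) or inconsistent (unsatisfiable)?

Constraints 2, 7, 8, and 11 give x1 − x3 ≥ 1, x3 − x2 ≥ 0, x2 − x4 ≥ 1, x4 − x1 ≥ 0.
Adding all 4 inequalities: the left sides telescope to 0, and the right sides sum to 1 + 0 + 1 + 0 = 2. So 0 ≥ 2, which is false.

Unsatisfiable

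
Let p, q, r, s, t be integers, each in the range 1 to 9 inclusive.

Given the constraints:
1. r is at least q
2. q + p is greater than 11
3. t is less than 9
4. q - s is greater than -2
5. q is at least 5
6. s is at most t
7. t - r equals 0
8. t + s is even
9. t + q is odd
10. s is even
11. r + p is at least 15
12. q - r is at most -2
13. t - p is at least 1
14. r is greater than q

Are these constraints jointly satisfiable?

Satisfiable

Take p = 7, q = 5, r = 8, s = 6, t = 8. Then constraint 2: q + p = 12; constraint 4: q - s = -1, and every other listed constraint is also met.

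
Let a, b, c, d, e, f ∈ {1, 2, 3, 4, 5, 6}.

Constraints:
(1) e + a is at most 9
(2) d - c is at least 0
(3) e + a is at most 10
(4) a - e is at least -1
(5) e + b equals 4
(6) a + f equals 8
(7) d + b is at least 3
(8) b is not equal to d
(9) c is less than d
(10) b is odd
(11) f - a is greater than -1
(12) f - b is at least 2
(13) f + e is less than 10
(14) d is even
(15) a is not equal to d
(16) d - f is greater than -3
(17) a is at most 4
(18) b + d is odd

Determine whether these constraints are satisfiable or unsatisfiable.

Satisfiable

Take a = 4, b = 1, c = 1, d = 2, e = 3, f = 4. Then constraint 1: e + a = 7; constraint 2: d - c = 1, and every other listed constraint is also met.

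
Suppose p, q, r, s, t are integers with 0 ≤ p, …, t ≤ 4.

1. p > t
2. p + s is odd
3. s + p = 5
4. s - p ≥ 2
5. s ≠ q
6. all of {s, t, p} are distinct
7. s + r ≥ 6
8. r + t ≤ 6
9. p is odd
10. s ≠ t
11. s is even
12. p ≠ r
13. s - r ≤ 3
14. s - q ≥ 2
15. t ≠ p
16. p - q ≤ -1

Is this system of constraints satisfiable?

Try p = 1, q = 2, r = 3, s = 4, t = 0.
Check constraint 3: s + p = 5; constraint 4: s - p = 3; constraint 7: s + r = 7. The remaining constraints are straightforward to verify.

Satisfiable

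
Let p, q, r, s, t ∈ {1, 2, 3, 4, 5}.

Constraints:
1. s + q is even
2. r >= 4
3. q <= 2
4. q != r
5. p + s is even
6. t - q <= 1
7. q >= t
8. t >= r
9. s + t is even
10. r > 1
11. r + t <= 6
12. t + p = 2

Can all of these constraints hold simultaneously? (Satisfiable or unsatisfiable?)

Unsatisfiable

From constraints 2 and 8: t ≥ r and r ≥ 4, so t ≥ 4. From constraints 3 and 7: t ≤ q and q ≤ 2, so t ≤ 2. But 2 < 4, so no value of t works.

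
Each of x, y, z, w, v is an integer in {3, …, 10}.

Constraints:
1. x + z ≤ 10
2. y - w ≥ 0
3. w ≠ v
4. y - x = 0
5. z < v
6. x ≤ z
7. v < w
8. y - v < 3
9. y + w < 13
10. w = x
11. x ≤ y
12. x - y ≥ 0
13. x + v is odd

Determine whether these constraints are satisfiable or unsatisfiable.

Constraints 2, 5, 6, 7, and 12 give w ≤ y, y ≤ x, x ≤ z, z < v, v < w. Chaining: w ≤ y ≤ x ≤ z < v < w, which forces w < w — impossible.

Unsatisfiable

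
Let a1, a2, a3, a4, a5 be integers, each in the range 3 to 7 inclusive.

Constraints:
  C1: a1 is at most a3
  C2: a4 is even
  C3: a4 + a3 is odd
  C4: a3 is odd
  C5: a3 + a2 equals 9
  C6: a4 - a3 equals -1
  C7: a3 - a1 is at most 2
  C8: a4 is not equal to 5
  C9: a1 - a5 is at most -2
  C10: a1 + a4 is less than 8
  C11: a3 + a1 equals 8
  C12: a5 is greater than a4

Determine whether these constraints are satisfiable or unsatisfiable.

Setting (a1, a2, a3, a4, a5) = (3, 4, 5, 4, 6) satisfies everything: constraint 5: a3 + a2 = 9; constraint 6: a4 - a3 = -1; constraint 7: a3 - a1 = 2, and the others follow.

Satisfiable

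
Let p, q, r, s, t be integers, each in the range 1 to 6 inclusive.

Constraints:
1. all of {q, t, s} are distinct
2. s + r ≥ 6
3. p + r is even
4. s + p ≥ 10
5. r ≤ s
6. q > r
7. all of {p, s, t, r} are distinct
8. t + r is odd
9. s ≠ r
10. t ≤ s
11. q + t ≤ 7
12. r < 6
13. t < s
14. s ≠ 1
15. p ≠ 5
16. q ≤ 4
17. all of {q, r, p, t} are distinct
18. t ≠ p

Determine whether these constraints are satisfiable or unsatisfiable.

Satisfiable

Try p = 6, q = 4, r = 2, s = 5, t = 1.
Check constraint 2: s + r = 7; constraint 4: s + p = 11. The remaining constraints are straightforward to verify.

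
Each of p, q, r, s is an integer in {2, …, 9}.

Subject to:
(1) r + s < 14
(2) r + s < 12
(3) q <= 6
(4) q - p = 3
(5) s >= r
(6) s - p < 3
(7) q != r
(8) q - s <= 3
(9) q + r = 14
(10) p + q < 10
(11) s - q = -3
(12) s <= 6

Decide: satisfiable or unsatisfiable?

From constraint 3: q ≤ 6. From constraints 5 and 12: r ≤ s ≤ 6. Hence q + r ≤ 12. But constraint 9 requires q + r = 14, and 14 > 12. Contradiction.

Unsatisfiable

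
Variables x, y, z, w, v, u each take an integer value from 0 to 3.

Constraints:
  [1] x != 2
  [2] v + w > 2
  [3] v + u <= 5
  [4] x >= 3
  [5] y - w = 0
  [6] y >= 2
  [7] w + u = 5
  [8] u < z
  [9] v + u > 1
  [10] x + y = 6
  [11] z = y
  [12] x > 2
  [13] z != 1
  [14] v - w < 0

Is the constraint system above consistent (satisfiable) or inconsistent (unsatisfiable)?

Satisfiable

One satisfying assignment is x = 3, y = 3, z = 3, w = 3, v = 2, u = 2.
For the less obvious constraints — constraint 2: v + w = 5; constraint 3: v + u = 4; constraint 5: y - w = 0 — and the others hold by inspection.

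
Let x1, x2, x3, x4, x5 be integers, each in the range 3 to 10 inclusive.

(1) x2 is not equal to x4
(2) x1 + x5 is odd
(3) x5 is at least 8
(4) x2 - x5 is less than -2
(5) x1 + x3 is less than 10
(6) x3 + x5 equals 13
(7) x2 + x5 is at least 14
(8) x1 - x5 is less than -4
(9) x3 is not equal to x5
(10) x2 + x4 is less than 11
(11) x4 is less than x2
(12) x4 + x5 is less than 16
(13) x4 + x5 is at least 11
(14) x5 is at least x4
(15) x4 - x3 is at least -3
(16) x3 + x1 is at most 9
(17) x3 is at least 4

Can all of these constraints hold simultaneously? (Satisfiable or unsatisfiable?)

Satisfiable

Take x1 = 4, x2 = 5, x3 = 4, x4 = 4, x5 = 9. Then constraint 4: x2 - x5 = -4; constraint 5: x1 + x3 = 8, and every other listed constraint is also met.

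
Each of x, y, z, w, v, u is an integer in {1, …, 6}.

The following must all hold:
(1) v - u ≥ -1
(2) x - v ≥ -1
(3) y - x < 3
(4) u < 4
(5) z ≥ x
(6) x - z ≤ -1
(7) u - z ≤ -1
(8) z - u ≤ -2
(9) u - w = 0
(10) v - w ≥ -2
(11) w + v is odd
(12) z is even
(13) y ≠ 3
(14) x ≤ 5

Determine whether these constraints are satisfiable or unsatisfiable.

Constraints 1, 2, 6, and 8 give x − v ≥ -1, v − u ≥ -1, u − z ≥ 2, z − x ≥ 1.
Adding all 4 inequalities: the left sides telescope to 0, and the right sides sum to (-1) + (-1) + 2 + 1 = 1. So 0 ≥ 1, which is false.

Unsatisfiable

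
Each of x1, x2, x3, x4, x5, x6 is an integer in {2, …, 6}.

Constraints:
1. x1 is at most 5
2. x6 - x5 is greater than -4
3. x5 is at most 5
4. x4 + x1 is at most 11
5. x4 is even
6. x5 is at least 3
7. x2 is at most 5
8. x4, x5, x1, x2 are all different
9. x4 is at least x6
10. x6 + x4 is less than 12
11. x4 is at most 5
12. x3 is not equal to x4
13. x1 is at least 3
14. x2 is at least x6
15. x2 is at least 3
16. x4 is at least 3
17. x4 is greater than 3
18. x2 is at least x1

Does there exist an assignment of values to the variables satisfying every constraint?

Unsatisfiable

Constraints 1, 3, 6, 7, 11, 13, 15, and 16 confine each of x4, x5, x1, x2 to the 3 values {3, …, 5}.
Constraint 8 requires all 4 of them to be distinct, but only 3 values are available — impossible by the pigeonhole principle.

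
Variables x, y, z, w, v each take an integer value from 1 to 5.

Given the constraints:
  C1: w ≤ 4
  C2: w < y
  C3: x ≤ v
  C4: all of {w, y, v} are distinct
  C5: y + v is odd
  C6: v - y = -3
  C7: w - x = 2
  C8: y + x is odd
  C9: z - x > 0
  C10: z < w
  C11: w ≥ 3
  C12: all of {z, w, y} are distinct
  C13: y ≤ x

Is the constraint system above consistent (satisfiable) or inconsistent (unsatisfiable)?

Constraints 2, 9, 10, and 13 give y ≤ x, x < z, z < w, w < y. Chaining: y ≤ x < z < w < y, which forces y < y — impossible.

Unsatisfiable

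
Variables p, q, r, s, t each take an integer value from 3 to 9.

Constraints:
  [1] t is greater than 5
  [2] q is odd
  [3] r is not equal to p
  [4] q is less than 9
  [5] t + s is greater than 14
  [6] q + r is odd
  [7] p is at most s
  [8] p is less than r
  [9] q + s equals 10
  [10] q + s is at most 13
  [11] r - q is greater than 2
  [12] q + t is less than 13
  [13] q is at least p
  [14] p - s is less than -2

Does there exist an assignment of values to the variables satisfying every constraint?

Satisfiable

The assignment p = 3, q = 3, r = 6, s = 7, t = 9 works:
  constraint 5 holds since t + s = 16.
  constraint 9 holds since q + s = 10.
  constraint 10 holds since q + s = 10.
The rest check out directly.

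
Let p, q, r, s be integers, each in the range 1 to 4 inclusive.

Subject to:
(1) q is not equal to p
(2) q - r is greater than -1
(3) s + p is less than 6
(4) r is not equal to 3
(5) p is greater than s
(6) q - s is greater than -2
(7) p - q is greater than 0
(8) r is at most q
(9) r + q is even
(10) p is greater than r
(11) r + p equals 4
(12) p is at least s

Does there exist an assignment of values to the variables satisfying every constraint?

Satisfiable

One satisfying assignment is p = 3, q = 1, r = 1, s = 1.
For the less obvious constraints — constraint 2: q - r = 0; constraint 3: s + p = 4; constraint 6: q - s = 0 — and the others hold by inspection.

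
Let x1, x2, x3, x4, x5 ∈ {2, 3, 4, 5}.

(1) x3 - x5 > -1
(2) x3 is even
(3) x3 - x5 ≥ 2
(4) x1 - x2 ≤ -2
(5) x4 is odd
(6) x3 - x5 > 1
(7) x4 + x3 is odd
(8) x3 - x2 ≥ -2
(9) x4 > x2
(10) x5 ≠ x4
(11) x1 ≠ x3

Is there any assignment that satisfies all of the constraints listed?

Satisfiable

Try x1 = 2, x2 = 4, x3 = 4, x4 = 5, x5 = 2.
Check constraint 1: x3 - x5 = 2; constraint 3: x3 - x5 = 2. The remaining constraints are straightforward to verify.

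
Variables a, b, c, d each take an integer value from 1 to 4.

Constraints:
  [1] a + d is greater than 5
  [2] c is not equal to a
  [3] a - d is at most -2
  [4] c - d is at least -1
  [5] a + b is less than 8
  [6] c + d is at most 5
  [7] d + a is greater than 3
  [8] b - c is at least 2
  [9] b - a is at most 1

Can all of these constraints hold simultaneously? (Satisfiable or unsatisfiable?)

Unsatisfiable

Constraints 3, 4, 8, and 9 give c − d ≥ -1, d − a ≥ 2, a − b ≥ -1, b − c ≥ 2.
Adding all 4 inequalities: the left sides telescope to 0, and the right sides sum to (-1) + 2 + (-1) + 2 = 2. So 0 ≥ 2, which is false.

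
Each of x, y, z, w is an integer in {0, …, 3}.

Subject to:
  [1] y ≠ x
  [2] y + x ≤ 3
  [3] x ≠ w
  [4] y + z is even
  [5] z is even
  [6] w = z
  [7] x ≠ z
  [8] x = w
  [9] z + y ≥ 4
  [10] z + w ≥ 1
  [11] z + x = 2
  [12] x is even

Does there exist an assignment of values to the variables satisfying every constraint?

Unsatisfiable

From constraints 6 and 8, x = w = z, so x = z. But constraint 7 says x ≠ z. Contradiction.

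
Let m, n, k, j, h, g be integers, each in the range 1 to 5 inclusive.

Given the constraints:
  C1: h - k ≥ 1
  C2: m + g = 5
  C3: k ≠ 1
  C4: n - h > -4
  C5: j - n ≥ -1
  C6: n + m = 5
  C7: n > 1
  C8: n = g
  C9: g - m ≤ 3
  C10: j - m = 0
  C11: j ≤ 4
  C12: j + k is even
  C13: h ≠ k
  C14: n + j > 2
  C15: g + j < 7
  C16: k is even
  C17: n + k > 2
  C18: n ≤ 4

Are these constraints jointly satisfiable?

Satisfiable

Setting (m, n, k, j, h, g) = (2, 3, 2, 2, 5, 3) satisfies everything: constraint 1: h - k = 3; constraint 2: m + g = 5, and the others follow.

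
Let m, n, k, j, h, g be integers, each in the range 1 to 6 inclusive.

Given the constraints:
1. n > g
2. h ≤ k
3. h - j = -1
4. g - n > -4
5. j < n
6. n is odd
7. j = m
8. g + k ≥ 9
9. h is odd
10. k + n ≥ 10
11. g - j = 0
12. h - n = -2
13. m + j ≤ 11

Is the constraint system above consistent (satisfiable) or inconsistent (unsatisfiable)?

Satisfiable

Take m = 4, n = 5, k = 6, j = 4, h = 3, g = 4. Then constraint 3: h - j = -1; constraint 4: g - n = -1; constraint 8: g + k = 10, and every other listed constraint is also met.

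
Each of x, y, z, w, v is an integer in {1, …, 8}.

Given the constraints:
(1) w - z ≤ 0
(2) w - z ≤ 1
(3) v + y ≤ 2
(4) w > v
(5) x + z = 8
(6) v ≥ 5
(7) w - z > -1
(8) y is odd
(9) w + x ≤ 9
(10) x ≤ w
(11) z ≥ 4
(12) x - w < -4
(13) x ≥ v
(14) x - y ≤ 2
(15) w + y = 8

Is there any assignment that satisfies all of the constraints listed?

Unsatisfiable

From constraints 6 and 13: x ≥ v ≥ 5. From constraint 11: z ≥ 4. Hence x + z ≥ 9. But constraint 5 requires x + z = 8, and 8 < 9. Contradiction.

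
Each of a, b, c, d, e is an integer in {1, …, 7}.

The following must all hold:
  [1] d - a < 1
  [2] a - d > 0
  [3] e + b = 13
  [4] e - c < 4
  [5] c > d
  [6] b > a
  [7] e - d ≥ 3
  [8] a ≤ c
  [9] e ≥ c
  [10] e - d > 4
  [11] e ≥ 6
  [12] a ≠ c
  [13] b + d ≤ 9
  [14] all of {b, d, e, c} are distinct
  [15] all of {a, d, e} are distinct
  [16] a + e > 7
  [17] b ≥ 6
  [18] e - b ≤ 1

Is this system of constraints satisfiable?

One satisfying assignment is a = 3, b = 6, c = 5, d = 1, e = 7.
For the less obvious constraints — constraint 1: d - a = -2; constraint 2: a - d = 2; constraint 3: e + b = 13 — and the others hold by inspection.

Satisfiable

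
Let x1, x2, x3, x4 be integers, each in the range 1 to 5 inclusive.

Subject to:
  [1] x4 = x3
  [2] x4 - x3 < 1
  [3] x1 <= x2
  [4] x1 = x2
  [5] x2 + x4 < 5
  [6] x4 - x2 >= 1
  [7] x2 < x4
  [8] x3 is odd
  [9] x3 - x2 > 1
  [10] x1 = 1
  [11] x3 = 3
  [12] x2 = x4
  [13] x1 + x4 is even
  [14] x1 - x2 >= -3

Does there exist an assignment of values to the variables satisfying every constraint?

Constraint 10 fixes x1 = 1 and constraint 11 fixes x3 = 3. Constraints 1, 4, and 12 give x1 = x2 = x4 = x3, so x1 = x3. But 1 ≠ 3 — contradiction.

Unsatisfiable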